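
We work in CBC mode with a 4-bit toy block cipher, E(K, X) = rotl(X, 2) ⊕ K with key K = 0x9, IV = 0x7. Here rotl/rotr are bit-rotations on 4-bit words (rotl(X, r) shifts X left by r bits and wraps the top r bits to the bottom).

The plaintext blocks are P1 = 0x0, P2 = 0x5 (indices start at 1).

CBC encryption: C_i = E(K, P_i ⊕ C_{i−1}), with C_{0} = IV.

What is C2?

C2 = 0xD

C1: P1 ⊕ 0x7 = 0x7; E(K, 0x7) = 0x4.
C2: P2 ⊕ 0x4 = 0x1; E(K, 0x1) = 0xD.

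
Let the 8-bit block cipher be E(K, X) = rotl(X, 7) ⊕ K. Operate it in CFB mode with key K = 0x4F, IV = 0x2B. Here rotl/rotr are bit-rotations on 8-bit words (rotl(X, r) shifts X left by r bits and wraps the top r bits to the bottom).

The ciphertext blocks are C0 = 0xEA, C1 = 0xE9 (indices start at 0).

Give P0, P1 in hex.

P0 = 0x30, P1 = 0xD3

CFB decryption: P_i = C_i ⊕ E(K, C_{i−1}), with C_{−1} = IV.
P0: E(K, 0x2B) = 0xDA; 0xEA ⊕ 0xDA = 0x30.
P1: E(K, 0xEA) = 0x3A; 0xE9 ⊕ 0x3A = 0xD3.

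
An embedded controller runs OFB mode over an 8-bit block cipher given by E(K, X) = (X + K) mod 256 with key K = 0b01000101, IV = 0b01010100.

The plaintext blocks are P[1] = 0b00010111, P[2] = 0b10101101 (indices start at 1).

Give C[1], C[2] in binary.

C[1] = 0b10001110, C[2] = 0b01110011

OFB encryption: S_i = E(K, S_{i−1}) with S_{0} = IV; C_i = P_i ⊕ S_i.
C[1]: S = E(K, 0b01010100) = 0b10011001; 0b00010111 ⊕ 0b10011001 = 0b10001110.
C[2]: S = E(K, 0b10011001) = 0b11011110; 0b10101101 ⊕ 0b11011110 = 0b01110011.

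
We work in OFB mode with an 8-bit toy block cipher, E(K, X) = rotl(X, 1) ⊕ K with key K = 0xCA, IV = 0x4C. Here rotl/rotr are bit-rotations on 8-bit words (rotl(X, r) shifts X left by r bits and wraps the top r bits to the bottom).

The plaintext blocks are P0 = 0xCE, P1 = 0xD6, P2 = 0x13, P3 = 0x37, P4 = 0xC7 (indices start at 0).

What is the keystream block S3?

OFB encryption: S_i = E(K, S_{i−1}) with S_{−1} = IV; C_i = P_i ⊕ S_i.
C0: S = E(K, 0x4C) = 0x52; 0xCE ⊕ 0x52 = 0x9C.
C1: S = E(K, 0x52) = 0x6E; 0xD6 ⊕ 0x6E = 0xB8.
C2: S = E(K, 0x6E) = 0x16; 0x13 ⊕ 0x16 = 0x05.
C3: S = E(K, 0x16) = 0xE6; 0x37 ⊕ 0xE6 = 0xD1.
So S3 = 0xE6.

0xE6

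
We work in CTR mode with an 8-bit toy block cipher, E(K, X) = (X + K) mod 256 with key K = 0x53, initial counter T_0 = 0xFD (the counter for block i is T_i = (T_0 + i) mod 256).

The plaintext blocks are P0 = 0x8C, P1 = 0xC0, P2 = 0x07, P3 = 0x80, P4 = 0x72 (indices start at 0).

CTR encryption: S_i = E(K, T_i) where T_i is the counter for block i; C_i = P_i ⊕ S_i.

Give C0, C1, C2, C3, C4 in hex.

C0: T = 0xFD, S = E(K, T) = 0x50; 0x8C ⊕ 0x50 = 0xDC.
C1: T = 0xFE, S = E(K, T) = 0x51; 0xC0 ⊕ 0x51 = 0x91.
C2: T = 0xFF, S = E(K, T) = 0x52; 0x07 ⊕ 0x52 = 0x55.
C3: T = 0x00, S = E(K, T) = 0x53; 0x80 ⊕ 0x53 = 0xD3.
C4: T = 0x01, S = E(K, T) = 0x54; 0x72 ⊕ 0x54 = 0x26.

C0 = 0xDC, C1 = 0x91, C2 = 0x55, C3 = 0xD3, C4 = 0x26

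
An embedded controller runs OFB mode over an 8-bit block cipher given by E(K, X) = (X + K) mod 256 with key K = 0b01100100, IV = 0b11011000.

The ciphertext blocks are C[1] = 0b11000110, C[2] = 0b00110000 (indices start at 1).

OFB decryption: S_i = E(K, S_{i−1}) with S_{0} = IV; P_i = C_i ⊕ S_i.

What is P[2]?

P[2] = 0b10010000

P[1]: S = E(K, 0b11011000) = 0b00111100; 0b11000110 ⊕ 0b00111100 = 0b11111010.
P[2]: S = E(K, 0b00111100) = 0b10100000; 0b00110000 ⊕ 0b10100000 = 0b10010000.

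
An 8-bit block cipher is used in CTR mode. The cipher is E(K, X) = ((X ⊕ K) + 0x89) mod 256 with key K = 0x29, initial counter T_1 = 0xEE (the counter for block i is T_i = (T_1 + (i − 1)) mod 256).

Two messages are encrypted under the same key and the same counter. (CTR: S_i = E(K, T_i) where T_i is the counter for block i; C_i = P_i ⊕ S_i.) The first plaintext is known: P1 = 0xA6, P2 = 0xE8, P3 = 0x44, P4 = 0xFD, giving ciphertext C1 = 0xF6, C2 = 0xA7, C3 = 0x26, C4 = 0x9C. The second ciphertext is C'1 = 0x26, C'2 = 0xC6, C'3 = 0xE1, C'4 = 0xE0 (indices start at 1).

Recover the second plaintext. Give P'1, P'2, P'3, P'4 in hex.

In CTR with a reused counter, both messages share the same keystream S_i, so C_i ⊕ C'_i = P_i ⊕ P'_i and thus P'_i = P_i ⊕ C_i ⊕ C'_i.
P'1: 0xA6 ⊕ 0xF6 ⊕ 0x26 = 0x76.
P'2: 0xE8 ⊕ 0xA7 ⊕ 0xC6 = 0x89.
P'3: 0x44 ⊕ 0x26 ⊕ 0xE1 = 0x83.
P'4: 0xFD ⊕ 0x9C ⊕ 0xE0 = 0x81.

P'1 = 0x76, P'2 = 0x89, P'3 = 0x83, P'4 = 0x81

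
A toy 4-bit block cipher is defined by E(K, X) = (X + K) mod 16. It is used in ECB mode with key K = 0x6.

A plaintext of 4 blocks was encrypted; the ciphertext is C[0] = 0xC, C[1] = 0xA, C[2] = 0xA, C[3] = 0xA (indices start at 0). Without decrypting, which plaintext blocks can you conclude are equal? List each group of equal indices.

P[1] = P[2] = P[3]

ECB encrypts each block independently with the same key, so equal ciphertext blocks imply equal plaintext blocks.
C[1] = C[2] = C[3] = 0xA, so P[1] = P[2] = P[3].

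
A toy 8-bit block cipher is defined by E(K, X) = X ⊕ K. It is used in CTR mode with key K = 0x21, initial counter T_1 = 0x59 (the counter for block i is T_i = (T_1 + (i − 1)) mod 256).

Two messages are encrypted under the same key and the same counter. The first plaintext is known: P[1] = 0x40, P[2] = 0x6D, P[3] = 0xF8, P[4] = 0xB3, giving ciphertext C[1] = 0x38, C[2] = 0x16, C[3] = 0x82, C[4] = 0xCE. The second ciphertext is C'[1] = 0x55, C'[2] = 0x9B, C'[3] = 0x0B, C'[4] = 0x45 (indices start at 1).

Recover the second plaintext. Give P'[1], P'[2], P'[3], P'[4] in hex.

P'[1] = 0x2D, P'[2] = 0xE0, P'[3] = 0x71, P'[4] = 0x38

In CTR with a reused counter, both messages share the same keystream S_i, so C_i ⊕ C'_i = P_i ⊕ P'_i and thus P'_i = P_i ⊕ C_i ⊕ C'_i.
P'[1]: 0x40 ⊕ 0x38 ⊕ 0x55 = 0x2D.
P'[2]: 0x6D ⊕ 0x16 ⊕ 0x9B = 0xE0.
P'[3]: 0xF8 ⊕ 0x82 ⊕ 0x0B = 0x71.
P'[4]: 0xB3 ⊕ 0xCE ⊕ 0x45 = 0x38.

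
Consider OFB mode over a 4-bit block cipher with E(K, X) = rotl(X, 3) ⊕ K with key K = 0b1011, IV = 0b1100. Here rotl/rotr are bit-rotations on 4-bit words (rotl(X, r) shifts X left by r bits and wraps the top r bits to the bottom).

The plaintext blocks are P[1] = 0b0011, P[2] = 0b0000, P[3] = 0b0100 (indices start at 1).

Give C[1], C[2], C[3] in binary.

OFB encryption: S_i = E(K, S_{i−1}) with S_{0} = IV; C_i = P_i ⊕ S_i.
C[1]: S = E(K, 0b1100) = 0b1101; 0b0011 ⊕ 0b1101 = 0b1110.
C[2]: S = E(K, 0b1101) = 0b0101; 0b0000 ⊕ 0b0101 = 0b0101.
C[3]: S = E(K, 0b0101) = 0b0001; 0b0100 ⊕ 0b0001 = 0b0101.

C[1] = 0b1110, C[2] = 0b0101, C[3] = 0b0101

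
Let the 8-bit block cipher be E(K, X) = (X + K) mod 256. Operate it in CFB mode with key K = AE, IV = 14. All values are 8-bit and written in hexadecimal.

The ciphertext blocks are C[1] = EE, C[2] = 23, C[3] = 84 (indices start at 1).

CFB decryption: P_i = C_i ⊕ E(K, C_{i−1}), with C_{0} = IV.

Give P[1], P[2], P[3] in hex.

P[1] = 2C, P[2] = BF, P[3] = 55

P[1]: E(K, 14) = C2; EE ⊕ C2 = 2C.
P[2]: E(K, EE) = 9C; 23 ⊕ 9C = BF.
P[3]: E(K, 23) = D1; 84 ⊕ D1 = 55.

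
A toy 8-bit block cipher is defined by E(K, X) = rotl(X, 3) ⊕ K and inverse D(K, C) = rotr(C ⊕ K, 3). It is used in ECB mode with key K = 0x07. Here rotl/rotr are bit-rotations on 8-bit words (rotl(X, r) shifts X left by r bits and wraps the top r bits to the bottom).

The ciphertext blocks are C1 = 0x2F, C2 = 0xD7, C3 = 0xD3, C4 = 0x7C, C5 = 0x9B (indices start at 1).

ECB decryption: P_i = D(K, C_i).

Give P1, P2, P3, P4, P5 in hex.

P1 = 0x05, P2 = 0x1A, P3 = 0x9A, P4 = 0x6F, P5 = 0x93

P1: D(K, 0x2F) = 0x05.
P2: D(K, 0xD7) = 0x1A.
P3: D(K, 0xD3) = 0x9A.
P4: D(K, 0x7C) = 0x6F.
P5: D(K, 0x9B) = 0x93.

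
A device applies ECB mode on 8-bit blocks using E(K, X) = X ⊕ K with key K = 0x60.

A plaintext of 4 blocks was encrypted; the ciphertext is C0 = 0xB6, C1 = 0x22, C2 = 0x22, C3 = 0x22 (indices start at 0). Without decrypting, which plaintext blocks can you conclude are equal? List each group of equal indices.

P1 = P2 = P3

ECB encrypts each block independently with the same key, so equal ciphertext blocks imply equal plaintext blocks.
C1 = C2 = C3 = 0x22, so P1 = P2 = P3.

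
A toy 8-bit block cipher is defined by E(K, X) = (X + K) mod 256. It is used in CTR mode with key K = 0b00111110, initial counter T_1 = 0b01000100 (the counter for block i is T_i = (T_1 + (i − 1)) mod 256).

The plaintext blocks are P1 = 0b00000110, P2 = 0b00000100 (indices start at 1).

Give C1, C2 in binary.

C1 = 0b10000100, C2 = 0b10000111

CTR encryption: S_i = E(K, T_i) where T_i is the counter for block i; C_i = P_i ⊕ S_i.
C1: T = 0b01000100, S = E(K, T) = 0b10000010; 0b00000110 ⊕ 0b10000010 = 0b10000100.
C2: T = 0b01000101, S = E(K, T) = 0b10000011; 0b00000100 ⊕ 0b10000011 = 0b10000111.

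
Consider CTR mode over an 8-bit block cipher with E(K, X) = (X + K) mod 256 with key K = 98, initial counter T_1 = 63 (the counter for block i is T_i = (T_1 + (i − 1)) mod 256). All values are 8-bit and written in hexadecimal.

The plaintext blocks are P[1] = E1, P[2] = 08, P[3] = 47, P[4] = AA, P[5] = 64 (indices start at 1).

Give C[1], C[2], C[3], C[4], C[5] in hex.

CTR encryption: S_i = E(K, T_i) where T_i is the counter for block i; C_i = P_i ⊕ S_i.
C[1]: T = 63, S = E(K, T) = FB; E1 ⊕ FB = 1A.
C[2]: T = 64, S = E(K, T) = FC; 08 ⊕ FC = F4.
C[3]: T = 65, S = E(K, T) = FD; 47 ⊕ FD = BA.
C[4]: T = 66, S = E(K, T) = FE; AA ⊕ FE = 54.
C[5]: T = 67, S = E(K, T) = FF; 64 ⊕ FF = 9B.

C[1] = 1A, C[2] = F4, C[3] = BA, C[4] = 54, C[5] = 9B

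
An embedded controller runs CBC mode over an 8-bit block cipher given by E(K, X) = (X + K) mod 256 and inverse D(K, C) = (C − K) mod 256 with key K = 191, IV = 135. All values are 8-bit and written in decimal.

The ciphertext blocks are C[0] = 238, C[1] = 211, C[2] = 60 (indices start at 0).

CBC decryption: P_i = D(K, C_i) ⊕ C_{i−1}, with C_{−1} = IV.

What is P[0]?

P[0]: D(K, 238) = 47; 47 ⊕ 135 = 168.

P[0] = 168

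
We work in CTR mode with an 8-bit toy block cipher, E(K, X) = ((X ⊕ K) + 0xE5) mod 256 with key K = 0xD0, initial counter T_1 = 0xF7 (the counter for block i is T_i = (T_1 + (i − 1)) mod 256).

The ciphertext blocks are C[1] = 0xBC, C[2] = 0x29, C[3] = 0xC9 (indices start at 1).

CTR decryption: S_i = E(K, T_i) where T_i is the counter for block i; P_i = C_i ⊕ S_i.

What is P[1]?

P[1] = 0xB0

P[1]: T = 0xF7, S = E(K, T) = 0x0C; 0xBC ⊕ 0x0C = 0xB0.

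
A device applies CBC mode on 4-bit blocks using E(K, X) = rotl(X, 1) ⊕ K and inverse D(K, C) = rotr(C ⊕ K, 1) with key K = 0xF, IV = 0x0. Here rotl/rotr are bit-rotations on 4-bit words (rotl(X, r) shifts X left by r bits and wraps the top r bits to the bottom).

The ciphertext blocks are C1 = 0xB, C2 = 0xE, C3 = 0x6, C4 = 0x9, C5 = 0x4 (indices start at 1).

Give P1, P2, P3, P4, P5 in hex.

CBC decryption: P_i = D(K, C_i) ⊕ C_{i−1}, with C_{0} = IV.
P1: D(K, 0xB) = 0x2; 0x2 ⊕ 0x0 = 0x2.
P2: D(K, 0xE) = 0x8; 0x8 ⊕ 0xB = 0x3.
P3: D(K, 0x6) = 0xC; 0xC ⊕ 0xE = 0x2.
P4: D(K, 0x9) = 0x3; 0x3 ⊕ 0x6 = 0x5.
P5: D(K, 0x4) = 0xD; 0xD ⊕ 0x9 = 0x4.

P1 = 0x2, P2 = 0x3, P3 = 0x2, P4 = 0x5, P5 = 0x4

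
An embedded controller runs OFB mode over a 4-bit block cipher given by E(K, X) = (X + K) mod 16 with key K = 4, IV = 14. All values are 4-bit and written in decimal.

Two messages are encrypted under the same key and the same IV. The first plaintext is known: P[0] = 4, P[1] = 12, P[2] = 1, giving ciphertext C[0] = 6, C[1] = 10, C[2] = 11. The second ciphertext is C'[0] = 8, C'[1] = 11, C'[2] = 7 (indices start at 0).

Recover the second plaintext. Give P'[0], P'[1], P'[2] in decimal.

In OFB with a reused IV, both messages share the same keystream S_i, so C_i ⊕ C'_i = P_i ⊕ P'_i and thus P'_i = P_i ⊕ C_i ⊕ C'_i.
P'[0]: 4 ⊕ 6 ⊕ 8 = 10.
P'[1]: 12 ⊕ 10 ⊕ 11 = 13.
P'[2]: 1 ⊕ 11 ⊕ 7 = 13.

P'[0] = 10, P'[1] = 13, P'[2] = 13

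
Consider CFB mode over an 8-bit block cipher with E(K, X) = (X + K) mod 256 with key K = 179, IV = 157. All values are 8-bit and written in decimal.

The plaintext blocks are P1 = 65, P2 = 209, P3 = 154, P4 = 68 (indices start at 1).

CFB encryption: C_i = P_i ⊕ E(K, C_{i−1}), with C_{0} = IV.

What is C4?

C1: E(K, 157) = 80; 65 ⊕ 80 = 17.
C2: E(K, 17) = 196; 209 ⊕ 196 = 21.
C3: E(K, 21) = 200; 154 ⊕ 200 = 82.
C4: E(K, 82) = 5; 68 ⊕ 5 = 65.

C4 = 65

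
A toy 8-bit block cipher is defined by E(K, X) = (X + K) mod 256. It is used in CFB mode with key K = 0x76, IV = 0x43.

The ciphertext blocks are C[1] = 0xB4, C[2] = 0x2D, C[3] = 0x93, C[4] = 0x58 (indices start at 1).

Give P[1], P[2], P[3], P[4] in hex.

CFB decryption: P_i = C_i ⊕ E(K, C_{i−1}), with C_{0} = IV.
P[1]: E(K, 0x43) = 0xB9; 0xB4 ⊕ 0xB9 = 0x0D.
P[2]: E(K, 0xB4) = 0x2A; 0x2D ⊕ 0x2A = 0x07.
P[3]: E(K, 0x2D) = 0xA3; 0x93 ⊕ 0xA3 = 0x30.
P[4]: E(K, 0x93) = 0x09; 0x58 ⊕ 0x09 = 0x51.

P[1] = 0x0D, P[2] = 0x07, P[3] = 0x30, P[4] = 0x51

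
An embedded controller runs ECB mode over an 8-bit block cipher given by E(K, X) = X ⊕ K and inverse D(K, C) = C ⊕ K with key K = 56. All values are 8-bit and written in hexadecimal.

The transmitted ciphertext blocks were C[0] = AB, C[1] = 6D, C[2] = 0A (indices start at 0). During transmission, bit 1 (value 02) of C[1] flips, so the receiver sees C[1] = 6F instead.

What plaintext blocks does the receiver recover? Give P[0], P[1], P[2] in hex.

ECB decryption: P_i = D(K, C_i).
Only C[1] changed, to 6F. In ECB, a change in C_i affects only P_i. Decrypting the received ciphertext:
P[0]: D(K, AB) = FD.
P[1]: D(K, 6F) = 39.
P[2]: D(K, 0A) = 5C.
Blocks that differ from the original plaintext: P[1].

P[0] = FD, P[1] = 39, P[2] = 5C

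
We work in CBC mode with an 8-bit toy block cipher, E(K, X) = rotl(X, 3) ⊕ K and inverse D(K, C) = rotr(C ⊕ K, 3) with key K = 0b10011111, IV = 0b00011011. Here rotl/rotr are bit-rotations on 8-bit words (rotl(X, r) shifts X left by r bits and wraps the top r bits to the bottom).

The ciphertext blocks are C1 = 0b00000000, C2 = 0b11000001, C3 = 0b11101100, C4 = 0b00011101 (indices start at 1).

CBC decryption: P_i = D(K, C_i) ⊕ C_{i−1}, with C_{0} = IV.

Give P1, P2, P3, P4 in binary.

P1: D(K, 0b00000000) = 0b11110011; 0b11110011 ⊕ 0b00011011 = 0b11101000.
P2: D(K, 0b11000001) = 0b11001011; 0b11001011 ⊕ 0b00000000 = 0b11001011.
P3: D(K, 0b11101100) = 0b01101110; 0b01101110 ⊕ 0b11000001 = 0b10101111.
P4: D(K, 0b00011101) = 0b01010000; 0b01010000 ⊕ 0b11101100 = 0b10111100.

P1 = 0b11101000, P2 = 0b11001011, P3 = 0b10101111, P4 = 0b10111100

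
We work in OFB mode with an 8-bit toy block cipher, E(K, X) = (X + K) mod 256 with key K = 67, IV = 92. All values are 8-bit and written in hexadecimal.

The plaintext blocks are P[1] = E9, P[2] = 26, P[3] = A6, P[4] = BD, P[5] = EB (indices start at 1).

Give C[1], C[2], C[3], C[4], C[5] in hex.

C[1] = 10, C[2] = 46, C[3] = 61, C[4] = 93, C[5] = 7E

OFB encryption: S_i = E(K, S_{i−1}) with S_{0} = IV; C_i = P_i ⊕ S_i.
C[1]: S = E(K, 92) = F9; E9 ⊕ F9 = 10.
C[2]: S = E(K, F9) = 60; 26 ⊕ 60 = 46.
C[3]: S = E(K, 60) = C7; A6 ⊕ C7 = 61.
C[4]: S = E(K, C7) = 2E; BD ⊕ 2E = 93.
C[5]: S = E(K, 2E) = 95; EB ⊕ 95 = 7E.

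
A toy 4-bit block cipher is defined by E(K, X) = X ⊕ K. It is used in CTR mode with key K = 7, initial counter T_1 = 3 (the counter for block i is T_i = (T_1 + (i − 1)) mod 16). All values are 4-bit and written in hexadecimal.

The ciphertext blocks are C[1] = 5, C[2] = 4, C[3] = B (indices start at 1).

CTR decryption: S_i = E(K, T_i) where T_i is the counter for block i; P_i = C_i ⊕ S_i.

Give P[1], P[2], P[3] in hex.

P[1]: T = 3, S = E(K, T) = 4; 5 ⊕ 4 = 1.
P[2]: T = 4, S = E(K, T) = 3; 4 ⊕ 3 = 7.
P[3]: T = 5, S = E(K, T) = 2; B ⊕ 2 = 9.

P[1] = 1, P[2] = 7, P[3] = 9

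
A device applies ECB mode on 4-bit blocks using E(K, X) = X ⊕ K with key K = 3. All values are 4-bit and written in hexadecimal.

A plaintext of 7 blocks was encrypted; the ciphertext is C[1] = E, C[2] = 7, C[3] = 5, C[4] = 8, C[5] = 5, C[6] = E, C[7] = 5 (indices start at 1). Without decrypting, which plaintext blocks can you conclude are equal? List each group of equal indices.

ECB encrypts each block independently with the same key, so equal ciphertext blocks imply equal plaintext blocks.
C[1] = C[6] = E, so P[1] = P[6].
C[3] = C[5] = C[7] = 5, so P[3] = P[5] = P[7].

P[1] = P[6]; P[3] = P[5] = P[7]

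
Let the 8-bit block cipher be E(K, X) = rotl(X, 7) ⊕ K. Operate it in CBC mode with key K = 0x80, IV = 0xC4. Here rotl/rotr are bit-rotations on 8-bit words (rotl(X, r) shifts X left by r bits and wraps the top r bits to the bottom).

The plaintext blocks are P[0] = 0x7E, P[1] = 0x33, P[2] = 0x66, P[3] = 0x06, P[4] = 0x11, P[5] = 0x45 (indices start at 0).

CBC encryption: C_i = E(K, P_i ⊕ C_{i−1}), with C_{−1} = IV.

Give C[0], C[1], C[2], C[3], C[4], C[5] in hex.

C[0]: P[0] ⊕ 0xC4 = 0xBA; E(K, 0xBA) = 0xDD.
C[1]: P[1] ⊕ 0xDD = 0xEE; E(K, 0xEE) = 0xF7.
C[2]: P[2] ⊕ 0xF7 = 0x91; E(K, 0x91) = 0x48.
C[3]: P[3] ⊕ 0x48 = 0x4E; E(K, 0x4E) = 0xA7.
C[4]: P[4] ⊕ 0xA7 = 0xB6; E(K, 0xB6) = 0xDB.
C[5]: P[5] ⊕ 0xDB = 0x9E; E(K, 0x9E) = 0xCF.

C[0] = 0xDD, C[1] = 0xF7, C[2] = 0x48, C[3] = 0xA7, C[4] = 0xDB, C[5] = 0xCF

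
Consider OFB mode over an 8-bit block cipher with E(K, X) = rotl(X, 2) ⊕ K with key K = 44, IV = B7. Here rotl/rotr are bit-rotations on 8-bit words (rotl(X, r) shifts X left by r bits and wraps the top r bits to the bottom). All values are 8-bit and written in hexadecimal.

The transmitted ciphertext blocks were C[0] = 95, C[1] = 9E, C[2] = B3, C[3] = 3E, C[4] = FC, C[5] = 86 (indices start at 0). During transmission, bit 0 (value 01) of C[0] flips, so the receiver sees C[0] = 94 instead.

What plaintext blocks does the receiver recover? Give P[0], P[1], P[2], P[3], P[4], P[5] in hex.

OFB decryption: S_i = E(K, S_{i−1}) with S_{−1} = IV; P_i = C_i ⊕ S_i.
Only C[0] changed, to 94. In OFB, a change in C_i flips the same bit in P_i only; the keystream is unaffected. Decrypting the received ciphertext:
P[0]: S = E(K, B7) = 9A; 94 ⊕ 9A = 0E.
P[1]: S = E(K, 9A) = 2E; 9E ⊕ 2E = B0.
P[2]: S = E(K, 2E) = FC; B3 ⊕ FC = 4F.
P[3]: S = E(K, FC) = B7; 3E ⊕ B7 = 89.
P[4]: S = E(K, B7) = 9A; FC ⊕ 9A = 66.
P[5]: S = E(K, 9A) = 2E; 86 ⊕ 2E = A8.
Blocks that differ from the original plaintext: P[0].

P[0] = 0E, P[1] = B0, P[2] = 4F, P[3] = 89, P[4] = 66, P[5] = A8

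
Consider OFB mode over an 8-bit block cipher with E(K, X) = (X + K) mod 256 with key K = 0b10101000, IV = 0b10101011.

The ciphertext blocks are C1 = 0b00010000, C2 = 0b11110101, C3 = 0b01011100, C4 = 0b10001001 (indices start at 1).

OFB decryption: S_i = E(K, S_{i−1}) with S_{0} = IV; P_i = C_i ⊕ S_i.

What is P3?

P3 = 0b11111111

P1: S = E(K, 0b10101011) = 0b01010011; 0b00010000 ⊕ 0b01010011 = 0b01000011.
P2: S = E(K, 0b01010011) = 0b11111011; 0b11110101 ⊕ 0b11111011 = 0b00001110.
P3: S = E(K, 0b11111011) = 0b10100011; 0b01011100 ⊕ 0b10100011 = 0b11111111.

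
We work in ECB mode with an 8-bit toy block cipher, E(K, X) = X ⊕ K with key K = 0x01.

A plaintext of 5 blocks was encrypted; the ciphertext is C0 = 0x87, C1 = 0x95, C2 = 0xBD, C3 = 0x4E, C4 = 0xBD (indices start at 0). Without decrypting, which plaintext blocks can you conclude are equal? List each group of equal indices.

ECB encrypts each block independently with the same key, so equal ciphertext blocks imply equal plaintext blocks.
C2 = C4 = 0xBD, so P2 = P4.

P2 = P4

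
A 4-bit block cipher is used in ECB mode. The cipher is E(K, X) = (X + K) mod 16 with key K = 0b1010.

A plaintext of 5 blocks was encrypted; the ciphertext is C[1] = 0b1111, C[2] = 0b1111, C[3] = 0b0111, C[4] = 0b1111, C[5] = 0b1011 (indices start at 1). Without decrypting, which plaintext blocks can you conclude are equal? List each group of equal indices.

P[1] = P[2] = P[4]

ECB encrypts each block independently with the same key, so equal ciphertext blocks imply equal plaintext blocks.
C[1] = C[2] = C[4] = 0b1111, so P[1] = P[2] = P[4].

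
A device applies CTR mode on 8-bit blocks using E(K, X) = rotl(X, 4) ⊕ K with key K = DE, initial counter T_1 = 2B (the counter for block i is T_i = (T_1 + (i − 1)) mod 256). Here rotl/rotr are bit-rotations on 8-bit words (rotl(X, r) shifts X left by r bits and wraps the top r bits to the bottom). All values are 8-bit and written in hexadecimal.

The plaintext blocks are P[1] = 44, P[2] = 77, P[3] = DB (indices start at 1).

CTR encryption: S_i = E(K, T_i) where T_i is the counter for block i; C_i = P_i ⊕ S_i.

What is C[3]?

C[3] = D7

C[1]: T = 2B, S = E(K, T) = 6C; 44 ⊕ 6C = 28.
C[2]: T = 2C, S = E(K, T) = 1C; 77 ⊕ 1C = 6B.
C[3]: T = 2D, S = E(K, T) = 0C; DB ⊕ 0C = D7.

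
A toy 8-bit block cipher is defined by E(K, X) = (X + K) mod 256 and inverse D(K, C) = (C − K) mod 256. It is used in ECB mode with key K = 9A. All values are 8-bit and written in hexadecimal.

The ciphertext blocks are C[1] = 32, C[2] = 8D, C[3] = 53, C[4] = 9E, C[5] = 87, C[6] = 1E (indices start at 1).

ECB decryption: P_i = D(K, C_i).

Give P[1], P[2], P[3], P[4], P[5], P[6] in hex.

P[1]: D(K, 32) = 98.
P[2]: D(K, 8D) = F3.
P[3]: D(K, 53) = B9.
P[4]: D(K, 9E) = 04.
P[5]: D(K, 87) = ED.
P[6]: D(K, 1E) = 84.

P[1] = 98, P[2] = F3, P[3] = B9, P[4] = 04, P[5] = ED, P[6] = 84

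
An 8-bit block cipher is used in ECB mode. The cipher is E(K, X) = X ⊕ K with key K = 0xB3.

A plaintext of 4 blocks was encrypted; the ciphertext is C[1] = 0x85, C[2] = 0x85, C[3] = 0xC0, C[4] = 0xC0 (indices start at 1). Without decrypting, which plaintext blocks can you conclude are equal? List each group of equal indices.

P[1] = P[2]; P[3] = P[4]

ECB encrypts each block independently with the same key, so equal ciphertext blocks imply equal plaintext blocks.
C[1] = C[2] = 0x85, so P[1] = P[2].
C[3] = C[4] = 0xC0, so P[3] = P[4].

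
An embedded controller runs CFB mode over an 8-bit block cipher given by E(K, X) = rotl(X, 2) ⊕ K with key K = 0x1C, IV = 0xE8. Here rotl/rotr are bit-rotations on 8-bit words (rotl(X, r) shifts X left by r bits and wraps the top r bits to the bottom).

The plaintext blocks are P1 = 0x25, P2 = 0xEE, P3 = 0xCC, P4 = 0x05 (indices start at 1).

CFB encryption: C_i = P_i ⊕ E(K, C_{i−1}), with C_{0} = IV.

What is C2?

C1: E(K, 0xE8) = 0xBF; 0x25 ⊕ 0xBF = 0x9A.
C2: E(K, 0x9A) = 0x76; 0xEE ⊕ 0x76 = 0x98.

C2 = 0x98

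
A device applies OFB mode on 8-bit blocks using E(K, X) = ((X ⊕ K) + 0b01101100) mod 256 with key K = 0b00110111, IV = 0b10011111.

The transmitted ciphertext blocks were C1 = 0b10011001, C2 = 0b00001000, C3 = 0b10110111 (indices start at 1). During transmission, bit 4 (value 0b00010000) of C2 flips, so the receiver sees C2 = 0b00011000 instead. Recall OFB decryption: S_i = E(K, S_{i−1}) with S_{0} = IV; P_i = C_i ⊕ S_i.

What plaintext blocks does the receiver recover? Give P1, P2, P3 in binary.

Only C2 changed, to 0b00011000. In OFB, a change in C_i flips the same bit in P_i only; the keystream is unaffected. Decrypting the received ciphertext:
P1: S = E(K, 0b10011111) = 0b00010100; 0b10011001 ⊕ 0b00010100 = 0b10001101.
P2: S = E(K, 0b00010100) = 0b10001111; 0b00011000 ⊕ 0b10001111 = 0b10010111.
P3: S = E(K, 0b10001111) = 0b00100100; 0b10110111 ⊕ 0b00100100 = 0b10010011.
Blocks that differ from the original plaintext: P2.

P1 = 0b10001101, P2 = 0b10010111, P3 = 0b10010011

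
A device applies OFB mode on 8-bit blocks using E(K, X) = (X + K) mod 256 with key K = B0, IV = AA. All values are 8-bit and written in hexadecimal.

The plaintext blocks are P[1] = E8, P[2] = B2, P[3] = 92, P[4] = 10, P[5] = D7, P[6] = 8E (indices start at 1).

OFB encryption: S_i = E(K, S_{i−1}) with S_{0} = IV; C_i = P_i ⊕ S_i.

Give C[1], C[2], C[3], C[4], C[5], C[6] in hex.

C[1]: S = E(K, AA) = 5A; E8 ⊕ 5A = B2.
C[2]: S = E(K, 5A) = 0A; B2 ⊕ 0A = B8.
C[3]: S = E(K, 0A) = BA; 92 ⊕ BA = 28.
C[4]: S = E(K, BA) = 6A; 10 ⊕ 6A = 7A.
C[5]: S = E(K, 6A) = 1A; D7 ⊕ 1A = CD.
C[6]: S = E(K, 1A) = CA; 8E ⊕ CA = 44.

C[1] = B2, C[2] = B8, C[3] = 28, C[4] = 7A, C[5] = CD, C[6] = 44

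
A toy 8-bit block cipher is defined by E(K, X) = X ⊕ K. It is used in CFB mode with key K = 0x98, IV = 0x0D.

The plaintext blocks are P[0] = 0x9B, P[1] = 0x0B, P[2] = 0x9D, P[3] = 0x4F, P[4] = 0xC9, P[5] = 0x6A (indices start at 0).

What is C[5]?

C[5] = 0xEC

CFB encryption: C_i = P_i ⊕ E(K, C_{i−1}), with C_{−1} = IV.
C[0]: E(K, 0x0D) = 0x95; 0x9B ⊕ 0x95 = 0x0E.
C[1]: E(K, 0x0E) = 0x96; 0x0B ⊕ 0x96 = 0x9D.
C[2]: E(K, 0x9D) = 0x05; 0x9D ⊕ 0x05 = 0x98.
C[3]: E(K, 0x98) = 0x00; 0x4F ⊕ 0x00 = 0x4F.
C[4]: E(K, 0x4F) = 0xD7; 0xC9 ⊕ 0xD7 = 0x1E.
C[5]: E(K, 0x1E) = 0x86; 0x6A ⊕ 0x86 = 0xEC.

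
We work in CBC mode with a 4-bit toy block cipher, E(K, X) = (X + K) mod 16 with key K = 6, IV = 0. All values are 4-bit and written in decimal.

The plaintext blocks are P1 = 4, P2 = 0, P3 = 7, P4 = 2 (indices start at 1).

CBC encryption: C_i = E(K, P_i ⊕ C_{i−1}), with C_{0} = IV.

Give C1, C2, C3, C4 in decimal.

C1 = 10, C2 = 0, C3 = 13, C4 = 5

C1: P1 ⊕ 0 = 4; E(K, 4) = 10.
C2: P2 ⊕ 10 = 10; E(K, 10) = 0.
C3: P3 ⊕ 0 = 7; E(K, 7) = 13.
C4: P4 ⊕ 13 = 15; E(K, 15) = 5.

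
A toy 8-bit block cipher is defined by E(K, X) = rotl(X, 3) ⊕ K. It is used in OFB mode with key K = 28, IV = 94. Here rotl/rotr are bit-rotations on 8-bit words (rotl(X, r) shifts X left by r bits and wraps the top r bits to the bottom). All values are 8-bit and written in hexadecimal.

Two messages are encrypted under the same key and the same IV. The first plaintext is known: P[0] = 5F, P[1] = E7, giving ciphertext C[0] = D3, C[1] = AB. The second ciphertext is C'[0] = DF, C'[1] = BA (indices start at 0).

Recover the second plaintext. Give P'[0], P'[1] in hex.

In OFB with a reused IV, both messages share the same keystream S_i, so C_i ⊕ C'_i = P_i ⊕ P'_i and thus P'_i = P_i ⊕ C_i ⊕ C'_i.
P'[0]: 5F ⊕ D3 ⊕ DF = 53.
P'[1]: E7 ⊕ AB ⊕ BA = F6.

P'[0] = 53, P'[1] = F6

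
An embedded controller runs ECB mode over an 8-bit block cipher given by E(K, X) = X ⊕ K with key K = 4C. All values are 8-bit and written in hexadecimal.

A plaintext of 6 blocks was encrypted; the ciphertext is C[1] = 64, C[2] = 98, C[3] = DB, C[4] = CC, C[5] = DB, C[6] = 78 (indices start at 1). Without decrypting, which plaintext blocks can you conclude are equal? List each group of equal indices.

P[3] = P[5]

ECB encrypts each block independently with the same key, so equal ciphertext blocks imply equal plaintext blocks.
C[3] = C[5] = DB, so P[3] = P[5].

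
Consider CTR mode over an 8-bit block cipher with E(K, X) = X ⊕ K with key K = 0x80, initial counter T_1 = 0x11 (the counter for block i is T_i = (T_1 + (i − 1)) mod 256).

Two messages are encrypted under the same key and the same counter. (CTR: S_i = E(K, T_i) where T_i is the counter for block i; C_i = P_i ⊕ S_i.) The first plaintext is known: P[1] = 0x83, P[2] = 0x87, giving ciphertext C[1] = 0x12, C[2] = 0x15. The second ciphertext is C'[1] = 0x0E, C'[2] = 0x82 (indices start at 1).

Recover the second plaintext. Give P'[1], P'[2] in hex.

P'[1] = 0x9F, P'[2] = 0x10

In CTR with a reused counter, both messages share the same keystream S_i, so C_i ⊕ C'_i = P_i ⊕ P'_i and thus P'_i = P_i ⊕ C_i ⊕ C'_i.
P'[1]: 0x83 ⊕ 0x12 ⊕ 0x0E = 0x9F.
P'[2]: 0x87 ⊕ 0x15 ⊕ 0x82 = 0x10.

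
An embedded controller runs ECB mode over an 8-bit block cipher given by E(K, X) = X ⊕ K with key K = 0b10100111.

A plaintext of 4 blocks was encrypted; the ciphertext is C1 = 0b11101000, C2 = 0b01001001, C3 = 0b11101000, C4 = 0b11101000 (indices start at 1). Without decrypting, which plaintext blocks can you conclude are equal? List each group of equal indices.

P1 = P3 = P4

ECB encrypts each block independently with the same key, so equal ciphertext blocks imply equal plaintext blocks.
C1 = C3 = C4 = 0b11101000, so P1 = P3 = P4.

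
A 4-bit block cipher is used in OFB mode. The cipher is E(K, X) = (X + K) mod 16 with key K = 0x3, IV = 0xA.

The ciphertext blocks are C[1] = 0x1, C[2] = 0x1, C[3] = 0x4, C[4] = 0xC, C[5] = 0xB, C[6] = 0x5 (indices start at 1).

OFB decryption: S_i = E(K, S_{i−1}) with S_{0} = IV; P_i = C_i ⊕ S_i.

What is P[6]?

P[1]: S = E(K, 0xA) = 0xD; 0x1 ⊕ 0xD = 0xC.
P[2]: S = E(K, 0xD) = 0x0; 0x1 ⊕ 0x0 = 0x1.
P[3]: S = E(K, 0x0) = 0x3; 0x4 ⊕ 0x3 = 0x7.
P[4]: S = E(K, 0x3) = 0x6; 0xC ⊕ 0x6 = 0xA.
P[5]: S = E(K, 0x6) = 0x9; 0xB ⊕ 0x9 = 0x2.
P[6]: S = E(K, 0x9) = 0xC; 0x5 ⊕ 0xC = 0x9.

P[6] = 0x9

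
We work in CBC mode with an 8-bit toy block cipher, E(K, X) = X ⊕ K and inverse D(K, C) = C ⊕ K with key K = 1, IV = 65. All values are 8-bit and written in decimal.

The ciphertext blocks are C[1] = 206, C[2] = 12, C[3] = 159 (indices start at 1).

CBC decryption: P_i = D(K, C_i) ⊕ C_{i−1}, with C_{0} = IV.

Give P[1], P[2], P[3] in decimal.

P[1] = 142, P[2] = 195, P[3] = 146

P[1]: D(K, 206) = 207; 207 ⊕ 65 = 142.
P[2]: D(K, 12) = 13; 13 ⊕ 206 = 195.
P[3]: D(K, 159) = 158; 158 ⊕ 12 = 146.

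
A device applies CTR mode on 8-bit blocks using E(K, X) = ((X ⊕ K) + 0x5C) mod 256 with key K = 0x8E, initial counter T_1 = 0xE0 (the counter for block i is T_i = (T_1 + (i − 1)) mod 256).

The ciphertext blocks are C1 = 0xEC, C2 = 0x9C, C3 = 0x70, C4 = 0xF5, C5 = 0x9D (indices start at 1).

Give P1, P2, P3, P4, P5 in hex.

P1 = 0x26, P2 = 0x57, P3 = 0xB8, P4 = 0x3C, P5 = 0x5B

CTR decryption: S_i = E(K, T_i) where T_i is the counter for block i; P_i = C_i ⊕ S_i.
P1: T = 0xE0, S = E(K, T) = 0xCA; 0xEC ⊕ 0xCA = 0x26.
P2: T = 0xE1, S = E(K, T) = 0xCB; 0x9C ⊕ 0xCB = 0x57.
P3: T = 0xE2, S = E(K, T) = 0xC8; 0x70 ⊕ 0xC8 = 0xB8.
P4: T = 0xE3, S = E(K, T) = 0xC9; 0xF5 ⊕ 0xC9 = 0x3C.
P5: T = 0xE4, S = E(K, T) = 0xC6; 0x9D ⊕ 0xC6 = 0x5B.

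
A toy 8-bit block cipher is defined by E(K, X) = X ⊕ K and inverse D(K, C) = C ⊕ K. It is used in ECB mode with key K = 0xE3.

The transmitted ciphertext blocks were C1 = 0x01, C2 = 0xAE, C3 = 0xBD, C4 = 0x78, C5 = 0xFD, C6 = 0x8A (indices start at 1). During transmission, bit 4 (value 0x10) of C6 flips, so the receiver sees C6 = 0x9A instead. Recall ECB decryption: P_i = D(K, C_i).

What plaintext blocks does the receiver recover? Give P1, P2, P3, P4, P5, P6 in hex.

P1 = 0xE2, P2 = 0x4D, P3 = 0x5E, P4 = 0x9B, P5 = 0x1E, P6 = 0x79

Only C6 changed, to 0x9A. In ECB, a change in C_i affects only P_i. Decrypting the received ciphertext:
P1: D(K, 0x01) = 0xE2.
P2: D(K, 0xAE) = 0x4D.
P3: D(K, 0xBD) = 0x5E.
P4: D(K, 0x78) = 0x9B.
P5: D(K, 0xFD) = 0x1E.
P6: D(K, 0x9A) = 0x79.
Blocks that differ from the original plaintext: P6.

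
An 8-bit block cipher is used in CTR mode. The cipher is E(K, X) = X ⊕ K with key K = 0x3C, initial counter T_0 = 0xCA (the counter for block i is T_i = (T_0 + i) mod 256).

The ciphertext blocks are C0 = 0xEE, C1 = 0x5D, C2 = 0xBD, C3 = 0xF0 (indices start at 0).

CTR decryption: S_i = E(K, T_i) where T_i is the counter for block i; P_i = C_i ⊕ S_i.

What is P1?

P1 = 0xAA

P1: T = 0xCB, S = E(K, T) = 0xF7; 0x5D ⊕ 0xF7 = 0xAA.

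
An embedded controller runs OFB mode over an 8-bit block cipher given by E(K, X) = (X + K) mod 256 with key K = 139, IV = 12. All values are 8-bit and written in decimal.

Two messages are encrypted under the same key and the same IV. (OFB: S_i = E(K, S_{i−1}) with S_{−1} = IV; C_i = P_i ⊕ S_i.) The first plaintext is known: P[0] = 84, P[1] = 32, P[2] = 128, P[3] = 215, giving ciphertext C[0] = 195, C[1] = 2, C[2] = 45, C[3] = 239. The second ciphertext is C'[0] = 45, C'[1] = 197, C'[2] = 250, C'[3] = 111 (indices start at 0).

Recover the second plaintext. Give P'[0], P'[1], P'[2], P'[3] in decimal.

In OFB with a reused IV, both messages share the same keystream S_i, so C_i ⊕ C'_i = P_i ⊕ P'_i and thus P'_i = P_i ⊕ C_i ⊕ C'_i.
P'[0]: 84 ⊕ 195 ⊕ 45 = 186.
P'[1]: 32 ⊕ 2 ⊕ 197 = 231.
P'[2]: 128 ⊕ 45 ⊕ 250 = 87.
P'[3]: 215 ⊕ 239 ⊕ 111 = 87.

P'[0] = 186, P'[1] = 231, P'[2] = 87, P'[3] = 87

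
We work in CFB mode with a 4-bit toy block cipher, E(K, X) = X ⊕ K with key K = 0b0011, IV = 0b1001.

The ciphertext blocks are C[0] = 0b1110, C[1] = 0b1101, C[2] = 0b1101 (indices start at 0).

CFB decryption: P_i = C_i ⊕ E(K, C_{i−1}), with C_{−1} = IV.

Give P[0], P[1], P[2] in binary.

P[0]: E(K, 0b1001) = 0b1010; 0b1110 ⊕ 0b1010 = 0b0100.
P[1]: E(K, 0b1110) = 0b1101; 0b1101 ⊕ 0b1101 = 0b0000.
P[2]: E(K, 0b1101) = 0b1110; 0b1101 ⊕ 0b1110 = 0b0011.

P[0] = 0b0100, P[1] = 0b0000, P[2] = 0b0011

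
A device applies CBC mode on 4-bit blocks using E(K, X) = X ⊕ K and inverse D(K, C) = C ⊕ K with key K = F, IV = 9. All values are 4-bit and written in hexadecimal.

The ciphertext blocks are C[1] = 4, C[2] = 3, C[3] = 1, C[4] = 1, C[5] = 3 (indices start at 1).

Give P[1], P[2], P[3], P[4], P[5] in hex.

P[1] = 2, P[2] = 8, P[3] = D, P[4] = F, P[5] = D

CBC decryption: P_i = D(K, C_i) ⊕ C_{i−1}, with C_{0} = IV.
P[1]: D(K, 4) = B; B ⊕ 9 = 2.
P[2]: D(K, 3) = C; C ⊕ 4 = 8.
P[3]: D(K, 1) = E; E ⊕ 3 = D.
P[4]: D(K, 1) = E; E ⊕ 1 = F.
P[5]: D(K, 3) = C; C ⊕ 1 = D.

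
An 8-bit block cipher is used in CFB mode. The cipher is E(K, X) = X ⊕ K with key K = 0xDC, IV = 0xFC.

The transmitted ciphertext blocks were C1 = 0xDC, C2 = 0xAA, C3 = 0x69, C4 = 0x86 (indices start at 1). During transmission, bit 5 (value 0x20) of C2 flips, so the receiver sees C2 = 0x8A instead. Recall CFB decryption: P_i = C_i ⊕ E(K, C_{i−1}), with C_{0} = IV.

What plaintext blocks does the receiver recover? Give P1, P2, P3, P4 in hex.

Only C2 changed, to 0x8A. In CFB, a change in C_i flips the same bit in P_i and garbles P_{i+1}. Decrypting the received ciphertext:
P1: E(K, 0xFC) = 0x20; 0xDC ⊕ 0x20 = 0xFC.
P2: E(K, 0xDC) = 0x00; 0x8A ⊕ 0x00 = 0x8A.
P3: E(K, 0x8A) = 0x56; 0x69 ⊕ 0x56 = 0x3F.
P4: E(K, 0x69) = 0xB5; 0x86 ⊕ 0xB5 = 0x33.
Blocks that differ from the original plaintext: P2, P3.

P1 = 0xFC, P2 = 0x8A, P3 = 0x3F, P4 = 0x33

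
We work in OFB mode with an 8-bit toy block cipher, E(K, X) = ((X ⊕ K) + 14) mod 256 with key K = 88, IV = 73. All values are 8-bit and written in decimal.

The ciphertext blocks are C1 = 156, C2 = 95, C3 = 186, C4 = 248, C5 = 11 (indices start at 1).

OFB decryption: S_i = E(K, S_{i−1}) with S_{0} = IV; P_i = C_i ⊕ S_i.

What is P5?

P1: S = E(K, 73) = 31; 156 ⊕ 31 = 131.
P2: S = E(K, 31) = 85; 95 ⊕ 85 = 10.
P3: S = E(K, 85) = 27; 186 ⊕ 27 = 161.
P4: S = E(K, 27) = 81; 248 ⊕ 81 = 169.
P5: S = E(K, 81) = 23; 11 ⊕ 23 = 28.

P5 = 28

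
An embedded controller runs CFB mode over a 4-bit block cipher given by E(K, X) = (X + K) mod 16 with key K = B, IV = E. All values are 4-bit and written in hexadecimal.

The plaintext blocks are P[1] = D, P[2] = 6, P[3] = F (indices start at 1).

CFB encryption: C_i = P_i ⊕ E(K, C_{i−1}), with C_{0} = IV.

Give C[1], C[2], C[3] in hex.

C[1] = 4, C[2] = 9, C[3] = B

C[1]: E(K, E) = 9; D ⊕ 9 = 4.
C[2]: E(K, 4) = F; 6 ⊕ F = 9.
C[3]: E(K, 9) = 4; F ⊕ 4 = B.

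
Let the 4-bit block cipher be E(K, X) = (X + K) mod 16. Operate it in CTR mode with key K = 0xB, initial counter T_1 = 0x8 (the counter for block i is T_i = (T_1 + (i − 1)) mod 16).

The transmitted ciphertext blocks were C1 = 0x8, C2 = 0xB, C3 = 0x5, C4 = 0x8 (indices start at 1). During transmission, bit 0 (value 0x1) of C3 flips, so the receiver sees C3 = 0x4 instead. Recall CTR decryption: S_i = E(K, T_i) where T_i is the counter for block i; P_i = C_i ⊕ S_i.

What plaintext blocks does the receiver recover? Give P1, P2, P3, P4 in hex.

Only C3 changed, to 0x4. In CTR, a change in C_i flips the same bit in P_i only; the keystream is unaffected. Decrypting the received ciphertext:
P1: T = 0x8, S = E(K, T) = 0x3; 0x8 ⊕ 0x3 = 0xB.
P2: T = 0x9, S = E(K, T) = 0x4; 0xB ⊕ 0x4 = 0xF.
P3: T = 0xA, S = E(K, T) = 0x5; 0x4 ⊕ 0x5 = 0x1.
P4: T = 0xB, S = E(K, T) = 0x6; 0x8 ⊕ 0x6 = 0xE.
Blocks that differ from the original plaintext: P3.

P1 = 0xB, P2 = 0xF, P3 = 0x1, P4 = 0xE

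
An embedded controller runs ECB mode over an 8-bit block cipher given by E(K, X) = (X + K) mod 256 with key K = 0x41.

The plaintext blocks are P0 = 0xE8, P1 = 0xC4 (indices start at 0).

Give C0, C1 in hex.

ECB encryption: C_i = E(K, P_i).
C0: E(K, 0xE8) = 0x29.
C1: E(K, 0xC4) = 0x05.

C0 = 0x29, C1 = 0x05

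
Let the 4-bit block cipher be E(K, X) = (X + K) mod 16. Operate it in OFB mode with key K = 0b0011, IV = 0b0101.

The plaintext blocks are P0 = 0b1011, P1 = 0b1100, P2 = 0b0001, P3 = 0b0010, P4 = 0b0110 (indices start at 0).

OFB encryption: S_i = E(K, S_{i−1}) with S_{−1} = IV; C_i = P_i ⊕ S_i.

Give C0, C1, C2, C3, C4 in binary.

C0: S = E(K, 0b0101) = 0b1000; 0b1011 ⊕ 0b1000 = 0b0011.
C1: S = E(K, 0b1000) = 0b1011; 0b1100 ⊕ 0b1011 = 0b0111.
C2: S = E(K, 0b1011) = 0b1110; 0b0001 ⊕ 0b1110 = 0b1111.
C3: S = E(K, 0b1110) = 0b0001; 0b0010 ⊕ 0b0001 = 0b0011.
C4: S = E(K, 0b0001) = 0b0100; 0b0110 ⊕ 0b0100 = 0b0010.

C0 = 0b0011, C1 = 0b0111, C2 = 0b1111, C3 = 0b0011, C4 = 0b0010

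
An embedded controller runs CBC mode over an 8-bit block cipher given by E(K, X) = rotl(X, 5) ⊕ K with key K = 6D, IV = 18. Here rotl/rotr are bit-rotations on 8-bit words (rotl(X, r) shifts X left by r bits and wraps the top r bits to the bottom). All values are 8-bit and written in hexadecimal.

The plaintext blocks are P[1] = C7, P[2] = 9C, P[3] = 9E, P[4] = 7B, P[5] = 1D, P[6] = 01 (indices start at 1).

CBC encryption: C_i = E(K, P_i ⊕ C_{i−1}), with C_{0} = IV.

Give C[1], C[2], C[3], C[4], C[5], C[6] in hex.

C[1]: P[1] ⊕ 18 = DF; E(K, DF) = 96.
C[2]: P[2] ⊕ 96 = 0A; E(K, 0A) = 2C.
C[3]: P[3] ⊕ 2C = B2; E(K, B2) = 3B.
C[4]: P[4] ⊕ 3B = 40; E(K, 40) = 65.
C[5]: P[5] ⊕ 65 = 78; E(K, 78) = 62.
C[6]: P[6] ⊕ 62 = 63; E(K, 63) = 01.

C[1] = 96, C[2] = 2C, C[3] = 3B, C[4] = 65, C[5] = 62, C[6] = 01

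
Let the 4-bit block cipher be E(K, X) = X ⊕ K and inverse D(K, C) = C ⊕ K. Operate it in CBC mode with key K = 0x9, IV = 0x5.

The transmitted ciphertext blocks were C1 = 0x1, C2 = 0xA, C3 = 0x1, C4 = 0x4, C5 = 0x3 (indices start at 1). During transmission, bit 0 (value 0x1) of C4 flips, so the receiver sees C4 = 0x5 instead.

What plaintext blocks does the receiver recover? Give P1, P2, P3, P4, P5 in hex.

CBC decryption: P_i = D(K, C_i) ⊕ C_{i−1}, with C_{0} = IV.
Only C4 changed, to 0x5. In CBC, a change in C_i garbles P_i and flips the same bit in P_{i+1}. Decrypting the received ciphertext:
P1: D(K, 0x1) = 0x8; 0x8 ⊕ 0x5 = 0xD.
P2: D(K, 0xA) = 0x3; 0x3 ⊕ 0x1 = 0x2.
P3: D(K, 0x1) = 0x8; 0x8 ⊕ 0xA = 0x2.
P4: D(K, 0x5) = 0xC; 0xC ⊕ 0x1 = 0xD.
P5: D(K, 0x3) = 0xA; 0xA ⊕ 0x5 = 0xF.
Blocks that differ from the original plaintext: P4, P5.

P1 = 0xD, P2 = 0x2, P3 = 0x2, P4 = 0xD, P5 = 0xF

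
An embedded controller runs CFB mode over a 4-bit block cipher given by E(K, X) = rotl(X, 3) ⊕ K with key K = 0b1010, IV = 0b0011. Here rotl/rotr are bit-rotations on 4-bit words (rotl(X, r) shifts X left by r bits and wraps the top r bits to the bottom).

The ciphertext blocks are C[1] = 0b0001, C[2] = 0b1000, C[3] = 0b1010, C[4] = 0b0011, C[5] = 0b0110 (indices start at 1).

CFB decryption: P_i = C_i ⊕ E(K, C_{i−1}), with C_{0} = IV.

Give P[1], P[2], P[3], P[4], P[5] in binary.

P[1] = 0b0010, P[2] = 0b1010, P[3] = 0b0100, P[4] = 0b1100, P[5] = 0b0101

P[1]: E(K, 0b0011) = 0b0011; 0b0001 ⊕ 0b0011 = 0b0010.
P[2]: E(K, 0b0001) = 0b0010; 0b1000 ⊕ 0b0010 = 0b1010.
P[3]: E(K, 0b1000) = 0b1110; 0b1010 ⊕ 0b1110 = 0b0100.
P[4]: E(K, 0b1010) = 0b1111; 0b0011 ⊕ 0b1111 = 0b1100.
P[5]: E(K, 0b0011) = 0b0011; 0b0110 ⊕ 0b0011 = 0b0101.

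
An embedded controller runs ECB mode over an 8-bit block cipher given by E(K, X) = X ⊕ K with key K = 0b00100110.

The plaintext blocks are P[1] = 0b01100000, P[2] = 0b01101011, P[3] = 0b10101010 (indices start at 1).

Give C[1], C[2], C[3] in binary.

C[1] = 0b01000110, C[2] = 0b01001101, C[3] = 0b10001100

ECB encryption: C_i = E(K, P_i).
C[1]: E(K, 0b01100000) = 0b01000110.
C[2]: E(K, 0b01101011) = 0b01001101.
C[3]: E(K, 0b10101010) = 0b10001100.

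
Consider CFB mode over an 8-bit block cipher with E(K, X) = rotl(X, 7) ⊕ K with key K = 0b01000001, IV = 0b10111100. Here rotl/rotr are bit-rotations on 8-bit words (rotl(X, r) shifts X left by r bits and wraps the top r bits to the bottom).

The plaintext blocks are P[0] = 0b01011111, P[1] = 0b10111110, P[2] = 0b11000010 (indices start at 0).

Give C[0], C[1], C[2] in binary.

CFB encryption: C_i = P_i ⊕ E(K, C_{i−1}), with C_{−1} = IV.
C[0]: E(K, 0b10111100) = 0b00011111; 0b01011111 ⊕ 0b00011111 = 0b01000000.
C[1]: E(K, 0b01000000) = 0b01100001; 0b10111110 ⊕ 0b01100001 = 0b11011111.
C[2]: E(K, 0b11011111) = 0b10101110; 0b11000010 ⊕ 0b10101110 = 0b01101100.

C[0] = 0b01000000, C[1] = 0b11011111, C[2] = 0b01101100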